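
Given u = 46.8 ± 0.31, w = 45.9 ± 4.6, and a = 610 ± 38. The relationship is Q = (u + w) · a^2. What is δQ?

Let h = u + w = 92.7. δh = √(δu² + δw²) = √(0.0961 + 21.2) = 4.61, so δh/h = 0.0497.
Q is then a monomial in h, a:
δQ/Q = √((δh/h)² + (2·δa/a)²) = √(0.00247 + 0.0155) = 0.134
Q = 3.45e+07, so δQ = 0.134 × 3.45e+07 = 4.63e+06.

4.63e+06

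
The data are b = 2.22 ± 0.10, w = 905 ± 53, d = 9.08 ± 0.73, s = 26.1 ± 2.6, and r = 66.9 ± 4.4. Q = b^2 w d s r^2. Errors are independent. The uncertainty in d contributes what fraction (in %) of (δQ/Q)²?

(δQ/Q)² = (2·δb/b)² + (1·δw/w)² + (1·δd/d)² + (1·δs/s)² + (2·δr/r)²
  b term: (2×0.0450)² = 0.00812
  w term: (1×0.0586)² = 0.00343
  d term: (1×0.0804)² = 0.00646
  s term: (1×0.0996)² = 0.00992
  r term: (2×0.0658)² = 0.0173
Total = 0.0452. Share from d = 0.00646/0.0452 = 0.143.

14.3%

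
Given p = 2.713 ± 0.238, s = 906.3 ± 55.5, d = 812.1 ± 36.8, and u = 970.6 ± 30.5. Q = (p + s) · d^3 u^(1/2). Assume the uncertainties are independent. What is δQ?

Let w = p + s = 909.0. δw = √(δp² + δs²) = √(0.0566 + 3080) = 55.5, so δw/w = 0.0611.
Q is then a monomial in w, d, u:
δQ/Q = √((δw/w)² + (3·δd/d)² + (½·δu/u)²) = √(0.00373 + 0.0185 + 0.000247) = 0.150
Q = 1.517e+13, so δQ = 0.150 × 1.517e+13 = 2.27e+12.

2.27e+12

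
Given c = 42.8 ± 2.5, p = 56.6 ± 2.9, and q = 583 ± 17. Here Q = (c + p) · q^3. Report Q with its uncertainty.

(1.97 ± 0.188) × 10^10

Let u = c + p = 99.4. δu = √(δc² + δp²) = √(6.25 + 8.41) = 3.83, so δu/u = 0.0385.
Q is then a monomial in u, q:
δQ/Q = √((δu/u)² + (3·δq/q)²) = √(0.00148 + 0.00765) = 0.0956
Q = 1.97e+10, so δQ = 0.0956 × 1.97e+10 = 1.88e+09.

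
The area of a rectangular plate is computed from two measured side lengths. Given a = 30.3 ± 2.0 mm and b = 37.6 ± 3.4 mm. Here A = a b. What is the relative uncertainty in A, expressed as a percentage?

For a monomial A ∝ a, b, fractional errors add in quadrature:
  (1·δa/a)² = (1×0.0660)² = 0.00436;  (1·δb/b)² = (1×0.0904)² = 0.00818
δA/A = √(0.0125) = 0.112

11.2%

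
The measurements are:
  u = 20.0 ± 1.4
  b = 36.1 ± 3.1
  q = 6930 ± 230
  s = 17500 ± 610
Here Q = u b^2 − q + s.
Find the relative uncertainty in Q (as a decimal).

Let p = u·b^2 = 26100. δp/p = √((1·δu/u)² + (2·δb/b)²) = √(0.00490 + 0.0295) = 0.185, so δp = 4830.
Q = p − q + s: δQ = √(δp² + δq² + δs²) = √(2.34e+07 + 52900 + 3.72e+05) = 4880
Q = 36600, so δQ/Q = 4880/36600 = 0.133.

0.133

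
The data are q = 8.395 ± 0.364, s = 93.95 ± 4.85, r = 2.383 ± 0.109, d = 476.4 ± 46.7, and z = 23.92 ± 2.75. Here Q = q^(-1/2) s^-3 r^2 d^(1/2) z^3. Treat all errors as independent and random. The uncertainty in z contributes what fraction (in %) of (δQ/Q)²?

(δQ/Q)² = (−½·δq/q)² + (-3·δs/s)² + (2·δr/r)² + (½·δd/d)² + (3·δz/z)²
  q term: (-0.5×0.0434)² = 0.000470
  s term: (-3×0.0516)² = 0.0240
  r term: (2×0.0457)² = 0.00837
  d term: (0.5×0.0980)² = 0.00240
  z term: (3×0.115)² = 0.119
Total = 0.154. Share from z = 0.119/0.154 = 0.772.

77.2%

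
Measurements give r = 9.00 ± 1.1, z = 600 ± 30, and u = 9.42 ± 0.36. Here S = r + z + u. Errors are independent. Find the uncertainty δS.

For a sum/difference, combine absolute errors in quadrature:
  (δr)² = 1.21;  (δz)² = 900;  (δu)² = 0.130
δS = √(901) = 30.0

30.0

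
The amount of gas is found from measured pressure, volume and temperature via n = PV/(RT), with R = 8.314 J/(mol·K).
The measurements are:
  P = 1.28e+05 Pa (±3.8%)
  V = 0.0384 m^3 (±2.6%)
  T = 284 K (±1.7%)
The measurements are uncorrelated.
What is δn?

Each factor contributes (exponent × relative error)² to (δn/n)²:
  (1·δP/P)² = (1×0.0380)² = 0.00144;  (1·δV/V)² = (1×0.0260)² = 0.000676;  (-1·δT/T)² = (-1×0.0170)² = 0.000289
δn/n = √(0.00241) = 0.0491
n = 2.08 mol, so δn = 0.0491 × 2.08 = 0.102 mol.

0.102 mol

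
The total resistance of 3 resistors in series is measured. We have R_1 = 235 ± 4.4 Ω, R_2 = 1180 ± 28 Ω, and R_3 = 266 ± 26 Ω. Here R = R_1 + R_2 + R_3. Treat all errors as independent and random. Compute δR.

R is a linear combination, so absolute uncertainties add in quadrature:
  (δR_1)² = 19.4;  (δR_2)² = 784;  (δR_3)² = 676
δR = √(1480) = 38.5 Ω

38.5 Ω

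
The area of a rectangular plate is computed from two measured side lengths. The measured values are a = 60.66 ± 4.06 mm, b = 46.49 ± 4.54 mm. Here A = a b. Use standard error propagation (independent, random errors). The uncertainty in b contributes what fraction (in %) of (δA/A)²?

(δA/A)² = (1·δa/a)² + (1·δb/b)²
  a term: (1×0.0669)² = 0.00448
  b term: (1×0.0977)² = 0.00954
Total = 0.0140. Share from b = 0.00954/0.0140 = 0.680.

68.0%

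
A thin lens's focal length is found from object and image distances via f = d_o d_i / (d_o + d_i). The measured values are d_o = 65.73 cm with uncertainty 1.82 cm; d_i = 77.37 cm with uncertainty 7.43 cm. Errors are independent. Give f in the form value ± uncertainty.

35.54 ± 1.66 cm

∂f/∂d_o = (d_i/(d_o+d_i))² = 0.292;  ∂f/∂d_i = (d_o/(d_o+d_i))² = 0.211
δf = √((∂f/∂d_o · δd_o)² + (∂f/∂d_i · δd_i)²) = √(0.283 + 2.46) = 1.66 cm
f = 35.54 cm.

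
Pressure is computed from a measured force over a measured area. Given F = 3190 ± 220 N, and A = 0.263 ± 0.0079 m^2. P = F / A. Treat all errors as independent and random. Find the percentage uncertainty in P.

7.52%

P is a product of powers, so relative uncertainties combine in quadrature:
  (1·δF/F)² = (1×0.0690)² = 0.00476;  (-1·δA/A)² = (-1×0.0300)² = 0.000902
δP/P = √(0.00566) = 0.0752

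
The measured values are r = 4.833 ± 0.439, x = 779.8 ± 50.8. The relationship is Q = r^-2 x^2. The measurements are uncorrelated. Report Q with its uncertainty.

Since Q is a product/quotient, work with relative uncertainties:
  (-2·δr/r)² = (-2×0.0908)² = 0.0330;  (2·δx/x)² = (2×0.0651)² = 0.0170
δQ/Q = √(0.0500) = 0.224
Q = 26030, so δQ = 0.224 × 26030 = 5820.

26030 ± 5820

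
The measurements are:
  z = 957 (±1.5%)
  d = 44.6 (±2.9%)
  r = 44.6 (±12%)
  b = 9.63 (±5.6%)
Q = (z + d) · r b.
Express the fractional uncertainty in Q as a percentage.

13.3%

Let u = z + d = 1000. δu = √(δz² + δd²) = √(206 + 1.67) = 14.4, so δu/u = 0.0144.
Q is then a monomial in u, r, b:
δQ/Q = √((δu/u)² + (1·δr/r)² + (1·δb/b)²) = √(0.000207 + 0.0144 + 0.00314) = 0.133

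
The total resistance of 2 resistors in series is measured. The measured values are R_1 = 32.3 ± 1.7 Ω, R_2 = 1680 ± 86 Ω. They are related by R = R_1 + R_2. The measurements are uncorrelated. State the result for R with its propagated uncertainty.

R is a linear combination, so absolute uncertainties add in quadrature:
  (δR_1)² = 2.89;  (δR_2)² = 7400
δR = √(7400) = 86.0 Ω
R = 1710 Ω.

1710 ± 86.0 Ω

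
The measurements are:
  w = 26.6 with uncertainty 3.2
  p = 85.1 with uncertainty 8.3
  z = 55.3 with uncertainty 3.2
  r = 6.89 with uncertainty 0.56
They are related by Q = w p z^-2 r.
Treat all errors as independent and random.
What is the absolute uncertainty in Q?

Q is a product of powers, so relative uncertainties combine in quadrature:
  (1·δw/w)² = (1×0.120)² = 0.0145;  (1·δp/p)² = (1×0.0975)² = 0.00951;  (-2·δz/z)² = (-2×0.0579)² = 0.0134;  (1·δr/r)² = (1×0.0813)² = 0.00661
δQ/Q = √(0.0440) = 0.210
Q = 5.10, so δQ = 0.210 × 5.10 = 1.07.

1.07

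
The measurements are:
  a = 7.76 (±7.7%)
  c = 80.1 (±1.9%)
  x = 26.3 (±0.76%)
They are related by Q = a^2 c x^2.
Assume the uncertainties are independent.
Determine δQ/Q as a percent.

Each factor contributes (exponent × relative error)² to (δQ/Q)²:
  (2·δa/a)² = (2×0.0770)² = 0.0237;  (1·δc/c)² = (1×0.0190)² = 0.000361;  (2·δx/x)² = (2×0.00760)² = 0.000231
δQ/Q = √(0.0243) = 0.156

15.6%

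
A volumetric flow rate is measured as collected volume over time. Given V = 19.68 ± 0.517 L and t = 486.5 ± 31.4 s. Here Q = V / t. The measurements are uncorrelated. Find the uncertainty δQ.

Products/powers → add relative errors in quadrature, weighted by exponent:
  (1·δV/V)² = (1×0.0263)² = 0.000690;  (-1·δt/t)² = (-1×0.0645)² = 0.00417
δQ/Q = √(0.00486) = 0.0697
Q = 0.04045 L/s, so δQ = 0.0697 × 0.04045 = 0.00282 L/s.

0.00282 L/s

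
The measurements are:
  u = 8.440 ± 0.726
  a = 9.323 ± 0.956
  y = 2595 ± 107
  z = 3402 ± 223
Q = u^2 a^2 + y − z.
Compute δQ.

Let p = u^2·a^2 = 6192. δp/p = √((2·δu/u)² + (2·δa/a)²) = √(0.0296 + 0.0421) = 0.268, so δp = 1660.
Q = p + y − z: δQ = √(δp² + δy² + δz²) = √(2.75e+06 + 11400 + 49700) = 1680

1680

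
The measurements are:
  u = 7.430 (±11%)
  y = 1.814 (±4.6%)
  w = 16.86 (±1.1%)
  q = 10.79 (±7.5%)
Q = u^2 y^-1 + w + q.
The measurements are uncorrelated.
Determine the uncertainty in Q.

Let p = u^2·y^-1 = 30.43. δp/p = √((2·δu/u)² + (-1·δy/y)²) = √(0.0484 + 0.00212) = 0.225, so δp = 6.84.
Q = p + w + q: δQ = √(δp² + δw² + δq²) = √(46.8 + 0.0344 + 0.655) = 6.89

6.89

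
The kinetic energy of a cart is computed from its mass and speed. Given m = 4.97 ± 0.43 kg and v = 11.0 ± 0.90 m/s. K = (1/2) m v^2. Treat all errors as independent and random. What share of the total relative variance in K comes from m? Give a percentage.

(δK/K)² = (1·δm/m)² + (2·δv/v)²
  m term: (1×0.0865)² = 0.00749
  v term: (2×0.0818)² = 0.0268
Total = 0.0343. Share from m = 0.00749/0.0343 = 0.218.

21.8%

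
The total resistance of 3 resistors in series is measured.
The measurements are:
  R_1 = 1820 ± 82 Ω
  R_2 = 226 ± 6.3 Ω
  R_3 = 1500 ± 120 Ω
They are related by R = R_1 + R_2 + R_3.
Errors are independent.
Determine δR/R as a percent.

4.10%

R is a linear combination, so absolute uncertainties add in quadrature:
  (δR_1)² = 6720;  (δR_2)² = 39.7;  (δR_3)² = 14400
δR = √(21200) = 145 Ω
R = 3550 Ω, so δR/R = 145/3550 = 0.0410.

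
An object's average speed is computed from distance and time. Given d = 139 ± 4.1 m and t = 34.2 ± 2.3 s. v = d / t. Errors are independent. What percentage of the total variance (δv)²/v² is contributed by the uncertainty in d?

16.1%

(δv/v)² = (1·δd/d)² + (-1·δt/t)²
  d term: (1×0.0295)² = 0.000870
  t term: (-1×0.0673)² = 0.00452
Total = 0.00539. Share from d = 0.000870/0.00539 = 0.161.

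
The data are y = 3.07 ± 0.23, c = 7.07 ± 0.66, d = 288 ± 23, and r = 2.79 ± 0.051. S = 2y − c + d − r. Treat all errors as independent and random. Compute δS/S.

0.0810

Absolute uncertainties add in quadrature for a linear combination:
  (2·δy)² = 0.212;  (δc)² = 0.436;  (δd)² = 529;  (δr)² = 0.00260
δS = √(530) = 23.0
S = 284, so δS/S = 23.0/284 = 0.0810.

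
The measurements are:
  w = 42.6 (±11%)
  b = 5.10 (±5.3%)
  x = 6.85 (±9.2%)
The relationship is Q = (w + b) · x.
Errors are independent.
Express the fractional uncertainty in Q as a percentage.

13.5%

Let u = w + b = 47.7. δu = √(δw² + δb²) = √(22.0 + 0.0731) = 4.69, so δu/u = 0.0984.
Q is then a monomial in u, x:
δQ/Q = √((δu/u)² + (1·δx/x)²) = √(0.00968 + 0.00846) = 0.135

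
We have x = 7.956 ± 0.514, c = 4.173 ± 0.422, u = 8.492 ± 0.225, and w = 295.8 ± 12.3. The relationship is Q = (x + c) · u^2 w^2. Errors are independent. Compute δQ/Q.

0.113

Let h = x + c = 12.13. δh = √(δx² + δc²) = √(0.264 + 0.178) = 0.665, so δh/h = 0.0548.
Q is then a monomial in h, u, w:
δQ/Q = √((δh/h)² + (2·δu/u)² + (2·δw/w)²) = √(0.00301 + 0.00281 + 0.00692) = 0.113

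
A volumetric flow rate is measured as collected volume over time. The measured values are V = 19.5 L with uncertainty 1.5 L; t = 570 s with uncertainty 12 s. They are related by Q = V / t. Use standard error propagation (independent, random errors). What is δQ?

For a monomial Q ∝ V, t^-1, fractional errors add in quadrature:
  (1·δV/V)² = (1×0.0769)² = 0.00592;  (-1·δt/t)² = (-1×0.0211)² = 0.000443
δQ/Q = √(0.00636) = 0.0798
Q = 0.0342 L/s, so δQ = 0.0798 × 0.0342 = 0.00273 L/s.

0.00273 L/s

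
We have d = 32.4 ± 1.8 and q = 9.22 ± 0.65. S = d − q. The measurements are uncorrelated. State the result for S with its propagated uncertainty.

23.2 ± 1.91

Sums and differences: (δS)² = Σ (cᵢ δxᵢ)².
  (δd)² = 3.24;  (δq)² = 0.423
δS = √(3.66) = 1.91
S = 23.2.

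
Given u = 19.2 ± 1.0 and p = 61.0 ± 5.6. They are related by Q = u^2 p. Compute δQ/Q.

0.139

Products/powers → add relative errors in quadrature, weighted by exponent:
  (2·δu/u)² = (2×0.0521)² = 0.0109;  (1·δp/p)² = (1×0.0918)² = 0.00843
δQ/Q = √(0.0193) = 0.139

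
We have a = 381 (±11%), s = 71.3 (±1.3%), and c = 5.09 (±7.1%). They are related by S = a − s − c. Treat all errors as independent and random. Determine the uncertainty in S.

Absolute uncertainties add in quadrature for a linear combination:
  (δa)² = 1760;  (δs)² = 0.859;  (δc)² = 0.131
δS = √(1760) = 41.9

41.9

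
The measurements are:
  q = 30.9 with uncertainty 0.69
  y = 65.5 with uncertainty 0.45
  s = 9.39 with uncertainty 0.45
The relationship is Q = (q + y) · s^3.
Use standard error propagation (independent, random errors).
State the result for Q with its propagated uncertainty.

Let u = q + y = 96.4. δu = √(δq² + δy²) = √(0.476 + 0.203) = 0.824, so δu/u = 0.00855.
Q is then a monomial in u, s:
δQ/Q = √((δu/u)² + (3·δs/s)²) = √(7.3e-05 + 0.0207) = 0.144
Q = 79800, so δQ = 0.144 × 79800 = 11500.

79800 ± 11500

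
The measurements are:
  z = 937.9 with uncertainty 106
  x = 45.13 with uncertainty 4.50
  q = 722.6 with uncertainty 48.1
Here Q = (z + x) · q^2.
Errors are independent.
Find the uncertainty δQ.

Let u = z + x = 983.0. δu = √(δz² + δx²) = √(11200 + 20.2) = 106, so δu/u = 0.108.
Q is then a monomial in u, q:
δQ/Q = √((δu/u)² + (2·δq/q)²) = √(0.0116 + 0.0177) = 0.171
Q = 5.133e+08, so δQ = 0.171 × 5.133e+08 = 8.8e+07.

8.8e+07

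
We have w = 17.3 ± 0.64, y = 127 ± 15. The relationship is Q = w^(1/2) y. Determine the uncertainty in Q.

Since Q is a product/quotient, work with relative uncertainties:
  (½·δw/w)² = (0.5×0.0370)² = 0.000342;  (1·δy/y)² = (1×0.118)² = 0.0140
δQ/Q = √(0.0143) = 0.120
Q = 528, so δQ = 0.120 × 528 = 63.2.

63.2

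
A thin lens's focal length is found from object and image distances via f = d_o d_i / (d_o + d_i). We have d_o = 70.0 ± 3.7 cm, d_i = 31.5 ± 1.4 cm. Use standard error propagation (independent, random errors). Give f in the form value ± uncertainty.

∂f/∂d_o = (d_i/(d_o+d_i))² = 0.0963;  ∂f/∂d_i = (d_o/(d_o+d_i))² = 0.476
δf = √((∂f/∂d_o · δd_o)² + (∂f/∂d_i · δd_i)²) = √(0.127 + 0.443) = 0.755 cm
f = 21.7 cm.

21.7 ± 0.755 cm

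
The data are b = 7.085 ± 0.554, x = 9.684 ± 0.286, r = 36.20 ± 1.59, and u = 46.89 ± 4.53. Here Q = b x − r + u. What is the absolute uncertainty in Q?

7.48

Let p = b·x = 68.61. δp/p = √((1·δb/b)² + (1·δx/x)²) = √(0.00611 + 0.000872) = 0.0836, so δp = 5.73.
Q = p − r + u: δQ = √(δp² + δr² + δu²) = √(32.9 + 2.53 + 20.5) = 7.48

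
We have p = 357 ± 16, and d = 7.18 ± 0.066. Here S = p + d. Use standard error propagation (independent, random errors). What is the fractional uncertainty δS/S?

S is a linear combination, so absolute uncertainties add in quadrature:
  (δp)² = 256;  (δd)² = 0.00436
δS = √(256) = 16.0
S = 364, so δS/S = 16.0/364 = 0.0439.

0.0439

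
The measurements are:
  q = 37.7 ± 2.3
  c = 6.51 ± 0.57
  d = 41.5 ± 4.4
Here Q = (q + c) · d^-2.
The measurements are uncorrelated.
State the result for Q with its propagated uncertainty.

Let u = q + c = 44.2. δu = √(δq² + δc²) = √(5.29 + 0.325) = 2.37, so δu/u = 0.0536.
Q is then a monomial in u, d:
δQ/Q = √((δu/u)² + (-2·δd/d)²) = √(0.00287 + 0.0450) = 0.219
Q = 0.0257, so δQ = 0.219 × 0.0257 = 0.00561.

0.0257 ± 0.00561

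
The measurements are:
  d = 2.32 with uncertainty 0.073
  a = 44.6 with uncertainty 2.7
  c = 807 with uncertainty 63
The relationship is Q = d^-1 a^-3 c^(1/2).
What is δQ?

2.6e-05

Q is a product of powers, so relative uncertainties combine in quadrature:
  (-1·δd/d)² = (-1×0.0315)² = 0.000990;  (-3·δa/a)² = (-3×0.0605)² = 0.0330;  (½·δc/c)² = (0.5×0.0781)² = 0.00152
δQ/Q = √(0.0355) = 0.188
Q = 0.000138, so δQ = 0.188 × 0.000138 = 2.6e-05.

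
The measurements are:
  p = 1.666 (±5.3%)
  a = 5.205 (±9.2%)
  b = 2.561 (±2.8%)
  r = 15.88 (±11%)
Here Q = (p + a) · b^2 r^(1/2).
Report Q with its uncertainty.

179.6 ± 19.0

Let u = p + a = 6.871. δu = √(δp² + δa²) = √(0.00780 + 0.229) = 0.487, so δu/u = 0.0709.
Q is then a monomial in u, b, r:
δQ/Q = √((δu/u)² + (2·δb/b)² + (½·δr/r)²) = √(0.00502 + 0.00314 + 0.00302) = 0.106
Q = 179.6, so δQ = 0.106 × 179.6 = 19.0.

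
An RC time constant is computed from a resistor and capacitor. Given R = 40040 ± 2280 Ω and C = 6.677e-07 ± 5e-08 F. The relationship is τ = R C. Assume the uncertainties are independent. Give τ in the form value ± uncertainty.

For a monomial τ ∝ R, C, fractional errors add in quadrature:
  (1·δR/R)² = (1×0.0569)² = 0.00324;  (1·δC/C)² = (1×0.0749)² = 0.00561
δτ/τ = √(0.00885) = 0.0941
τ = 0.02673 s, so δτ = 0.0941 × 0.02673 = 0.00252 s.

0.02673 ± 0.00252 s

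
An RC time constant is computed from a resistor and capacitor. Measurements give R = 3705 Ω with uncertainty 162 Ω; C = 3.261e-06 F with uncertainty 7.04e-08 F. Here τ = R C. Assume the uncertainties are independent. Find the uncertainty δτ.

Relative error in a monomial: (δτ/τ)² = Σ (nᵢ · δxᵢ/xᵢ)².
  (1·δR/R)² = (1×0.0437)² = 0.00191;  (1·δC/C)² = (1×0.0216)² = 0.000466
δτ/τ = √(0.00238) = 0.0488
τ = 0.01208 s, so δτ = 0.0488 × 0.01208 = 0.000589 s.

0.000589 s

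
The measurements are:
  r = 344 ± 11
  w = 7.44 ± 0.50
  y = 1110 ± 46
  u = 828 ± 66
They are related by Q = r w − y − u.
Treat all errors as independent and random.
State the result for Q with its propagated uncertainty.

Let p = r·w = 2560. δp/p = √((1·δr/r)² + (1·δw/w)²) = √(0.00102 + 0.00452) = 0.0744, so δp = 190.
Q = p − y − u: δQ = √(δp² + δy² + δu²) = √(36300 + 2120 + 4360) = 207
Q = 621.

621 ± 207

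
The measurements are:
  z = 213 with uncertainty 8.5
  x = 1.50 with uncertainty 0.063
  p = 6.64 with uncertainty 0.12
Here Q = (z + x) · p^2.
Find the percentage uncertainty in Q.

Let u = z + x = 214. δu = √(δz² + δx²) = √(72.2 + 0.00397) = 8.50, so δu/u = 0.0396.
Q is then a monomial in u, p:
δQ/Q = √((δu/u)² + (2·δp/p)²) = √(0.00157 + 0.00131) = 0.0536

5.36%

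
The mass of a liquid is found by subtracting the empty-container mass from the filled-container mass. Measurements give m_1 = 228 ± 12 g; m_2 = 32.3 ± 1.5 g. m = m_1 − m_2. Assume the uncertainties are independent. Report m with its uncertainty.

Each term contributes (cᵢ δxᵢ)² to (δm)²:
  (δm_1)² = 144;  (δm_2)² = 2.25
δm = √(146) = 12.1 g
m = 196 g.

196 ± 12.1 g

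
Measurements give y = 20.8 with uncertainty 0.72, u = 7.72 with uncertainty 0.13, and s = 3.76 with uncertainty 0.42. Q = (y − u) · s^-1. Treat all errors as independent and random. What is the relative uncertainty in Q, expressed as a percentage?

12.5%

Let w = y − u = 13.1. δw = √(δy² + δu²) = √(0.518 + 0.0169) = 0.732, so δw/w = 0.0559.
Q is then a monomial in w, s:
δQ/Q = √((δw/w)² + (-1·δs/s)²) = √(0.00313 + 0.0125) = 0.125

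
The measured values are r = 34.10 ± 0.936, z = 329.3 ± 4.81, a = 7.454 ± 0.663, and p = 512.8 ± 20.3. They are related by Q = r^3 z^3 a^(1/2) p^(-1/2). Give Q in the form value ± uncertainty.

Relative error in a monomial: (δQ/Q)² = Σ (nᵢ · δxᵢ/xᵢ)².
  (3·δr/r)² = (3×0.0274)² = 0.00678;  (3·δz/z)² = (3×0.0146)² = 0.00192;  (½·δa/a)² = (0.5×0.0889)² = 0.00198;  (−½·δp/p)² = (-0.5×0.0396)² = 0.000392
δQ/Q = √(0.0111) = 0.105
Q = 1.707e+11, so δQ = 0.105 × 1.707e+11 = 1.8e+10.

(1.707 ± 0.180) × 10^11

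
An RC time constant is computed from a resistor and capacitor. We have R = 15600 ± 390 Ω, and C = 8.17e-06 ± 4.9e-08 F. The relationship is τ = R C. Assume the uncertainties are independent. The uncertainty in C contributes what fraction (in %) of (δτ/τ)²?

5.44%

(δτ/τ)² = (1·δR/R)² + (1·δC/C)²
  R term: (1×0.0250)² = 0.000625
  C term: (1×0.00600)² = 3.6e-05
Total = 0.000661. Share from C = 3.6e-05/0.000661 = 0.0544.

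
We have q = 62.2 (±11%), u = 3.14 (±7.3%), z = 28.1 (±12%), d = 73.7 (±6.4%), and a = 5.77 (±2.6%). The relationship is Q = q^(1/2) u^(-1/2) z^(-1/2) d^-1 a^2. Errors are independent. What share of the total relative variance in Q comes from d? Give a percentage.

27.8%

(δQ/Q)² = (½·δq/q)² + (−½·δu/u)² + (−½·δz/z)² + (-1·δd/d)² + (2·δa/a)²
  q term: (0.5×0.110)² = 0.00302
  u term: (-0.5×0.0730)² = 0.00133
  z term: (-0.5×0.120)² = 0.00360
  d term: (-1×0.0640)² = 0.00410
  a term: (2×0.0260)² = 0.00270
Total = 0.0148. Share from d = 0.00410/0.0148 = 0.278.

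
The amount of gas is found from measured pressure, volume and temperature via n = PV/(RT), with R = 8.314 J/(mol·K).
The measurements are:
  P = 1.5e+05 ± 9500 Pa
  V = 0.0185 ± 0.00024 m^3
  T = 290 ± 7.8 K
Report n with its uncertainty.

Products/powers → add relative errors in quadrature, weighted by exponent:
  (1·δP/P)² = (1×0.0633)² = 0.00401;  (1·δV/V)² = (1×0.0130)² = 0.000168;  (-1·δT/T)² = (-1×0.0269)² = 0.000723
δn/n = √(0.00490) = 0.0700
n = 1.15 mol, so δn = 0.0700 × 1.15 = 0.0806 mol.

1.15 ± 0.0806 mol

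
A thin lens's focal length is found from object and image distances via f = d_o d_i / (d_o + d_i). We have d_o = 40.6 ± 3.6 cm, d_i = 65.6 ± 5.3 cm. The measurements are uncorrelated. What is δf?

1.58 cm

∂f/∂d_o = (d_i/(d_o+d_i))² = 0.382;  ∂f/∂d_i = (d_o/(d_o+d_i))² = 0.146
δf = √((∂f/∂d_o · δd_o)² + (∂f/∂d_i · δd_i)²) = √(1.89 + 0.600) = 1.58 cm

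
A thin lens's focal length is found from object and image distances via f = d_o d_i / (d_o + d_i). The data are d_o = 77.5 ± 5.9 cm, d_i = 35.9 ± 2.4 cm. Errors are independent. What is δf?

∂f/∂d_o = (d_i/(d_o+d_i))² = 0.100;  ∂f/∂d_i = (d_o/(d_o+d_i))² = 0.467
δf = √((∂f/∂d_o · δd_o)² + (∂f/∂d_i · δd_i)²) = √(0.350 + 1.26) = 1.27 cm

1.27 cm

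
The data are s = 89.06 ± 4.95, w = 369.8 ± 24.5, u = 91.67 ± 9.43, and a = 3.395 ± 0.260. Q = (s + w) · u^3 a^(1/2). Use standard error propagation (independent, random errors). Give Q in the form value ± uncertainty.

Let h = s + w = 458.9. δh = √(δs² + δw²) = √(24.5 + 600) = 25.0, so δh/h = 0.0545.
Q is then a monomial in h, u, a:
δQ/Q = √((δh/h)² + (3·δu/u)² + (½·δa/a)²) = √(0.00297 + 0.0952 + 0.00147) = 0.316
Q = 6.513e+08, so δQ = 0.316 × 6.513e+08 = 2.06e+08.

(6.513 ± 2.06) × 10^8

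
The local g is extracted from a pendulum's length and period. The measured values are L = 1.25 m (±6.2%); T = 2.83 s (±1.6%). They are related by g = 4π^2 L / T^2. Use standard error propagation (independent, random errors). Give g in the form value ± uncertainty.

6.16 ± 0.430 m/s^2

g is a product of powers, so relative uncertainties combine in quadrature:
  (1·δL/L)² = (1×0.0620)² = 0.00384;  (-2·δT/T)² = (-2×0.0160)² = 0.00102
δg/g = √(0.00487) = 0.0698
g = 6.16 m/s^2, so δg = 0.0698 × 6.16 = 0.430 m/s^2.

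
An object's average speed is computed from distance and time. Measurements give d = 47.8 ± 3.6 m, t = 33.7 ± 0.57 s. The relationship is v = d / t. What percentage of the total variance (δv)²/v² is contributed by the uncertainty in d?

95.2%

(δv/v)² = (1·δd/d)² + (-1·δt/t)²
  d term: (1×0.0753)² = 0.00567
  t term: (-1×0.0169)² = 0.000286
Total = 0.00596. Share from d = 0.00567/0.00596 = 0.952.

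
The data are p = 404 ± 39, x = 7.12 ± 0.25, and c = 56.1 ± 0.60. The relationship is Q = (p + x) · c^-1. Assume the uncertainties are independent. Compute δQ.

Let u = p + x = 411. δu = √(δp² + δx²) = √(1520 + 0.0625) = 39.0, so δu/u = 0.0949.
Q is then a monomial in u, c:
δQ/Q = √((δu/u)² + (-1·δc/c)²) = √(0.00900 + 0.000114) = 0.0955
Q = 7.33, so δQ = 0.0955 × 7.33 = 0.700.

0.700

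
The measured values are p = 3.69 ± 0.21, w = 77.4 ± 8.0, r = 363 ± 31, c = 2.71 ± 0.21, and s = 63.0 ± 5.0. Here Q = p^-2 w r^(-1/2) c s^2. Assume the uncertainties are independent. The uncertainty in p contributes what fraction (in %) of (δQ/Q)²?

22.9%

(δQ/Q)² = (-2·δp/p)² + (1·δw/w)² + (−½·δr/r)² + (1·δc/c)² + (2·δs/s)²
  p term: (-2×0.0569)² = 0.0130
  w term: (1×0.103)² = 0.0107
  r term: (-0.5×0.0854)² = 0.00182
  c term: (1×0.0775)² = 0.00600
  s term: (2×0.0794)² = 0.0252
Total = 0.0567. Share from p = 0.0130/0.0567 = 0.229.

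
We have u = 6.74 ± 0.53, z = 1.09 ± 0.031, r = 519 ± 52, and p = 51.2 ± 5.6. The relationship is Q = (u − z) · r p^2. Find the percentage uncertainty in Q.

25.8%

Let w = u − z = 5.65. δw = √(δu² + δz²) = √(0.281 + 0.000961) = 0.531, so δw/w = 0.0940.
Q is then a monomial in w, r, p:
δQ/Q = √((δw/w)² + (1·δr/r)² + (2·δp/p)²) = √(0.00883 + 0.0100 + 0.0479) = 0.258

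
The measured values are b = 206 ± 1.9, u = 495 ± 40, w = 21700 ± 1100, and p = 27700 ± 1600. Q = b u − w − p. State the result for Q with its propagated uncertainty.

Let h = b·u = 1.02e+05. δh/h = √((1·δb/b)² + (1·δu/u)²) = √(8.51e-05 + 0.00653) = 0.0813, so δh = 8290.
Q = h − w − p: δQ = √(δh² + δw² + δp²) = √(6.88e+07 + 1.21e+06 + 2.56e+06) = 8520
Q = 52600.

52600 ± 8520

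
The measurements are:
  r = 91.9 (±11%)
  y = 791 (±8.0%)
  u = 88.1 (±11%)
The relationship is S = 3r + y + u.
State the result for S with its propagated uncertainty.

1150 ± 70.8

Each term contributes (cᵢ δxᵢ)² to (δS)²:
  (3·δr)² = 920;  (δy)² = 4000;  (δu)² = 93.9
δS = √(5020) = 70.8
S = 1150.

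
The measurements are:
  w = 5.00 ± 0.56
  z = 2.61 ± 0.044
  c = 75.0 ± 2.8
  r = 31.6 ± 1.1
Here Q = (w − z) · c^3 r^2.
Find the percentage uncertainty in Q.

Let u = w − z = 2.39. δu = √(δw² + δz²) = √(0.314 + 0.00194) = 0.562, so δu/u = 0.235.
Q is then a monomial in u, c, r:
δQ/Q = √((δu/u)² + (3·δc/c)² + (2·δr/r)²) = √(0.0552 + 0.0125 + 0.00485) = 0.270

27.0%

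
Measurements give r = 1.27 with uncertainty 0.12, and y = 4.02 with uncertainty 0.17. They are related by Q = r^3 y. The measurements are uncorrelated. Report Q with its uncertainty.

Relative error in a monomial: (δQ/Q)² = Σ (nᵢ · δxᵢ/xᵢ)².
  (3·δr/r)² = (3×0.0945)² = 0.0804;  (1·δy/y)² = (1×0.0423)² = 0.00179
δQ/Q = √(0.0821) = 0.287
Q = 8.23, so δQ = 0.287 × 8.23 = 2.36.

8.23 ± 2.36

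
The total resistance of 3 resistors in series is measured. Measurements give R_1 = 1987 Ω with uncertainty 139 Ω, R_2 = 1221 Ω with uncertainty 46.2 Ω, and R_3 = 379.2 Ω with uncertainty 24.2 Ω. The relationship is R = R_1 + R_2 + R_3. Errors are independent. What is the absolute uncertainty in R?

148 Ω

Sums and differences: (δR)² = Σ (cᵢ δxᵢ)².
  (δR_1)² = 19300;  (δR_2)² = 2130;  (δR_3)² = 586
δR = √(22000) = 148 Ω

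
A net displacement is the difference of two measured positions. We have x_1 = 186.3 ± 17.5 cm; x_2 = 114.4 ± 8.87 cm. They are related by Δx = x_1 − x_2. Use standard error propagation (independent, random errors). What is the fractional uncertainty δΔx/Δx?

0.273

Absolute uncertainties add in quadrature for a linear combination:
  (δx_1)² = 306;  (δx_2)² = 78.7
δΔx = √(385) = 19.6 cm
Δx = 71.90 cm, so δΔx/Δx = 19.6/71.90 = 0.273.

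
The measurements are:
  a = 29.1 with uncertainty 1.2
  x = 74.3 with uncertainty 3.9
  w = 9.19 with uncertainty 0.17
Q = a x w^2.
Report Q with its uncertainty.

Products/powers → add relative errors in quadrature, weighted by exponent:
  (1·δa/a)² = (1×0.0412)² = 0.00170;  (1·δx/x)² = (1×0.0525)² = 0.00276;  (2·δw/w)² = (2×0.0185)² = 0.00137
δQ/Q = √(0.00582) = 0.0763
Q = 1.83e+05, so δQ = 0.0763 × 1.83e+05 = 13900.

(1.83 ± 0.139) × 10^5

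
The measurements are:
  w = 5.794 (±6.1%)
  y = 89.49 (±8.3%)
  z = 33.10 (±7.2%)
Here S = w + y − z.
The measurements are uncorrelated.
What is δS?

For a sum/difference, combine absolute errors in quadrature:
  (δw)² = 0.125;  (δy)² = 55.2;  (δz)² = 5.68
δS = √(61.0) = 7.81

7.81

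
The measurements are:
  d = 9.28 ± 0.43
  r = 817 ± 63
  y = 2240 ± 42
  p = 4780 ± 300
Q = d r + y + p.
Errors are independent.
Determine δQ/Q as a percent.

5.11%

Let w = d·r = 7580. δw/w = √((1·δd/d)² + (1·δr/r)²) = √(0.00215 + 0.00595) = 0.0900, so δw = 682.
Q = w + y + p: δQ = √(δw² + δy² + δp²) = √(4.65e+05 + 1760 + 90000) = 746
Q = 14600, so δQ/Q = 746/14600 = 0.0511.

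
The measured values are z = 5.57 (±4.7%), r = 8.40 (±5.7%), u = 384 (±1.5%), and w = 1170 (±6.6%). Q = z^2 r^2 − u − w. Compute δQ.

333

Let p = z^2·r^2 = 2190. δp/p = √((2·δz/z)² + (2·δr/r)²) = √(0.00884 + 0.0130) = 0.148, so δp = 323.
Q = p − u − w: δQ = √(δp² + δu² + δw²) = √(1.05e+05 + 33.2 + 5960) = 333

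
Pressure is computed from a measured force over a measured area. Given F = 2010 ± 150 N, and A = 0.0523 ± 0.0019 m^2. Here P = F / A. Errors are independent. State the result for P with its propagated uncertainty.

For a monomial P ∝ F, A^-1, fractional errors add in quadrature:
  (1·δF/F)² = (1×0.0746)² = 0.00557;  (-1·δA/A)² = (-1×0.0363)² = 0.00132
δP/P = √(0.00689) = 0.0830
P = 38400 Pa, so δP = 0.0830 × 38400 = 3190 Pa.

38400 ± 3190 Pa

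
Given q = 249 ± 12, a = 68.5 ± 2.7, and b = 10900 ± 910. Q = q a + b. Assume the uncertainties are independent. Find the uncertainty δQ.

1400

Let p = q·a = 17100. δp/p = √((1·δq/q)² + (1·δa/a)²) = √(0.00232 + 0.00155) = 0.0623, so δp = 1060.
Q = p + b: δQ = √(δp² + δb²) = √(1.13e+06 + 8.28e+05) = 1400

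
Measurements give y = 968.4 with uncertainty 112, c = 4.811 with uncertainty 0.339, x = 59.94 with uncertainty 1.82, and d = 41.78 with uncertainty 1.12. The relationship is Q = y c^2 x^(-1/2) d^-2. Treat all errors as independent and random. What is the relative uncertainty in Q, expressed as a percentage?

19.1%

Q is a product of powers, so relative uncertainties combine in quadrature:
  (1·δy/y)² = (1×0.116)² = 0.0134;  (2·δc/c)² = (2×0.0705)² = 0.0199;  (−½·δx/x)² = (-0.5×0.0304)² = 0.000230;  (-2·δd/d)² = (-2×0.0268)² = 0.00287
δQ/Q = √(0.0363) = 0.191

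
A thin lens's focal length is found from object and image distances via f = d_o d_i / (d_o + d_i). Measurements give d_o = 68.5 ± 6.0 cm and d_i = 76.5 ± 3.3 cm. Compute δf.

∂f/∂d_o = (d_i/(d_o+d_i))² = 0.278;  ∂f/∂d_i = (d_o/(d_o+d_i))² = 0.223
δf = √((∂f/∂d_o · δd_o)² + (∂f/∂d_i · δd_i)²) = √(2.79 + 0.542) = 1.83 cm

1.83 cm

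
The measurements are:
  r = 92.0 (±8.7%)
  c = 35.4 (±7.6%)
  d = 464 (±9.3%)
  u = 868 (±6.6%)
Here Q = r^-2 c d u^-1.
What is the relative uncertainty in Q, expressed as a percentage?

22.1%

Relative error in a monomial: (δQ/Q)² = Σ (nᵢ · δxᵢ/xᵢ)².
  (-2·δr/r)² = (-2×0.0870)² = 0.0303;  (1·δc/c)² = (1×0.0760)² = 0.00578;  (1·δd/d)² = (1×0.0930)² = 0.00865;  (-1·δu/u)² = (-1×0.0660)² = 0.00436
δQ/Q = √(0.0491) = 0.221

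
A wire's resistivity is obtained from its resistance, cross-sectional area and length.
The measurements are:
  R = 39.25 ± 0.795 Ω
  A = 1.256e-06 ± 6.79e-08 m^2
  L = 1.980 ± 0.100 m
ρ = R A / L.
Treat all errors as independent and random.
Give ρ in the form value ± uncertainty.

(2.490 ± 0.191) × 10^-5 Ω·m

Products/powers → add relative errors in quadrature, weighted by exponent:
  (1·δR/R)² = (1×0.0203)² = 0.000410;  (1·δA/A)² = (1×0.0541)² = 0.00292;  (-1·δL/L)² = (-1×0.0505)² = 0.00255
δρ/ρ = √(0.00588) = 0.0767
ρ = 2.49e-05 Ω·m, so δρ = 0.0767 × 2.49e-05 = 1.91e-06 Ω·m.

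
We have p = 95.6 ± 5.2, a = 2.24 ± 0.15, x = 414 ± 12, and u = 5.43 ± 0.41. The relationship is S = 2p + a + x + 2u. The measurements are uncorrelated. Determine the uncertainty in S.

15.9

S is a linear combination, so absolute uncertainties add in quadrature:
  (2·δp)² = 108;  (δa)² = 0.0225;  (δx)² = 144;  (2·δu)² = 0.672
δS = √(253) = 15.9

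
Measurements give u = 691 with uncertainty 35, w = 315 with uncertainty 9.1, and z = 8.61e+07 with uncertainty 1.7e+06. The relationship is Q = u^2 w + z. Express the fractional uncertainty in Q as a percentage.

Let p = u^2·w = 1.5e+08. δp/p = √((2·δu/u)² + (1·δw/w)²) = √(0.0103 + 0.000835) = 0.105, so δp = 1.58e+07.
Q = p + z: δQ = √(δp² + δz²) = √(2.51e+14 + 2.89e+12) = 1.59e+07
Q = 2.37e+08, so δQ/Q = 1.59e+07/2.37e+08 = 0.0674.

6.74%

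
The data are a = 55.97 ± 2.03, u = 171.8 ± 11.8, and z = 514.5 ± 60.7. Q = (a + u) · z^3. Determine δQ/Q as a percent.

Let w = a + u = 227.8. δw = √(δa² + δu²) = √(4.12 + 139) = 12.0, so δw/w = 0.0526.
Q is then a monomial in w, z:
δQ/Q = √((δw/w)² + (3·δz/z)²) = √(0.00276 + 0.125) = 0.358

35.8%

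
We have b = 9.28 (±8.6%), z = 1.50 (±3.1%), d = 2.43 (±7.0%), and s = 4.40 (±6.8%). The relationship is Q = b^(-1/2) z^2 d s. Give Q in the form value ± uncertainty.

7.90 ± 0.974

Each factor contributes (exponent × relative error)² to (δQ/Q)²:
  (−½·δb/b)² = (-0.5×0.0860)² = 0.00185;  (2·δz/z)² = (2×0.0310)² = 0.00384;  (1·δd/d)² = (1×0.0700)² = 0.00490;  (1·δs/s)² = (1×0.0680)² = 0.00462
δQ/Q = √(0.0152) = 0.123
Q = 7.90, so δQ = 0.123 × 7.90 = 0.974.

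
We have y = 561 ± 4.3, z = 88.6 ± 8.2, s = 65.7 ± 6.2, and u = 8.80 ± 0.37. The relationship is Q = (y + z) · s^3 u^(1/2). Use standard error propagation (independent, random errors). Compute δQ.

1.55e+08

Let w = y + z = 650. δw = √(δy² + δz²) = √(18.5 + 67.2) = 9.26, so δw/w = 0.0143.
Q is then a monomial in w, s, u:
δQ/Q = √((δw/w)² + (3·δs/s)² + (½·δu/u)²) = √(0.000203 + 0.0801 + 0.000442) = 0.284
Q = 5.46e+08, so δQ = 0.284 × 5.46e+08 = 1.55e+08.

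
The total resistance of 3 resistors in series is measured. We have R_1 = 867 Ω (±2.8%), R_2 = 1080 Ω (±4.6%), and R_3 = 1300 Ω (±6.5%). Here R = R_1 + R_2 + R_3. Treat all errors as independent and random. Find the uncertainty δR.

101 Ω

R is a linear combination, so absolute uncertainties add in quadrature:
  (δR_1)² = 589;  (δR_2)² = 2470;  (δR_3)² = 7140
δR = √(10200) = 101 Ω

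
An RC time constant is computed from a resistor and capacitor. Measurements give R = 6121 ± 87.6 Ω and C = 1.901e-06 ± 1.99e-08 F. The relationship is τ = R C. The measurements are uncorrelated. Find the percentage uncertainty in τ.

1.77%

Products/powers → add relative errors in quadrature, weighted by exponent:
  (1·δR/R)² = (1×0.0143)² = 0.000205;  (1·δC/C)² = (1×0.0105)² = 0.000110
δτ/τ = √(0.000314) = 0.0177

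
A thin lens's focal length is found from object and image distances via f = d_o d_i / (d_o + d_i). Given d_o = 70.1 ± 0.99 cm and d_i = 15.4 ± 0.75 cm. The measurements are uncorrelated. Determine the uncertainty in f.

0.505 cm

∂f/∂d_o = (d_i/(d_o+d_i))² = 0.0324;  ∂f/∂d_i = (d_o/(d_o+d_i))² = 0.672
δf = √((∂f/∂d_o · δd_o)² + (∂f/∂d_i · δd_i)²) = √(0.00103 + 0.254) = 0.505 cm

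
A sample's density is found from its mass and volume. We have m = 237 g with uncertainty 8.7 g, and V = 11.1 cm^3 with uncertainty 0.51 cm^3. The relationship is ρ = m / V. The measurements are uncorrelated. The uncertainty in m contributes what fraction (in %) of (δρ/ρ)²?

(δρ/ρ)² = (1·δm/m)² + (-1·δV/V)²
  m term: (1×0.0367)² = 0.00135
  V term: (-1×0.0459)² = 0.00211
Total = 0.00346. Share from m = 0.00135/0.00346 = 0.390.

39.0%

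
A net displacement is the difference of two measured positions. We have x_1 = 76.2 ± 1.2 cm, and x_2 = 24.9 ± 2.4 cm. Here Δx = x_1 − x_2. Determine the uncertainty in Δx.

Δx is a linear combination, so absolute uncertainties add in quadrature:
  (δx_1)² = 1.44;  (δx_2)² = 5.76
δΔx = √(7.20) = 2.68 cm

2.68 cm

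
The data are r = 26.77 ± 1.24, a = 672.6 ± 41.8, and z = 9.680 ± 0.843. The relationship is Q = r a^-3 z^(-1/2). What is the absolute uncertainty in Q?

For a monomial Q ∝ r, a^-3, z^(-1/2), fractional errors add in quadrature:
  (1·δr/r)² = (1×0.0463)² = 0.00215;  (-3·δa/a)² = (-3×0.0621)² = 0.0348;  (−½·δz/z)² = (-0.5×0.0871)² = 0.00190
δQ/Q = √(0.0388) = 0.197
Q = 2.828e-08, so δQ = 0.197 × 2.828e-08 = 5.57e-09.

5.57e-09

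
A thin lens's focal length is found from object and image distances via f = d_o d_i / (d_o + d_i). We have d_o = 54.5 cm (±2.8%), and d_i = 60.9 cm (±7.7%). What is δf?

1.13 cm

∂f/∂d_o = (d_i/(d_o+d_i))² = 0.278;  ∂f/∂d_i = (d_o/(d_o+d_i))² = 0.223
δf = √((∂f/∂d_o · δd_o)² + (∂f/∂d_i · δd_i)²) = √(0.181 + 1.09) = 1.13 cm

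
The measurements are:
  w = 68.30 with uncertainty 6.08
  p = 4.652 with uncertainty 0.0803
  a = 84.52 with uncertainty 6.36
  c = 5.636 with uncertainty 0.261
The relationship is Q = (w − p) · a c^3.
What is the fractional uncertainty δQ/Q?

0.185

Let u = w − p = 63.65. δu = √(δw² + δp²) = √(37.0 + 0.00645) = 6.08, so δu/u = 0.0955.
Q is then a monomial in u, a, c:
δQ/Q = √((δu/u)² + (1·δa/a)² + (3·δc/c)²) = √(0.00913 + 0.00566 + 0.0193) = 0.185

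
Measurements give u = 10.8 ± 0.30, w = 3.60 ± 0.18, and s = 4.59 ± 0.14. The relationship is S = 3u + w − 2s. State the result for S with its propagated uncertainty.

26.8 ± 0.960

For a sum/difference, combine absolute errors in quadrature:
  (3·δu)² = 0.810;  (δw)² = 0.0324;  (2·δs)² = 0.0784
δS = √(0.921) = 0.960
S = 26.8.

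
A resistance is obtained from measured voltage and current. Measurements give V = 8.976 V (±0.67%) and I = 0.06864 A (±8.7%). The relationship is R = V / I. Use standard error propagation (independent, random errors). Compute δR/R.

0.0873

R is a product of powers, so relative uncertainties combine in quadrature:
  (1·δV/V)² = (1×0.00670)² = 4.49e-05;  (-1·δI/I)² = (-1×0.0870)² = 0.00757
δR/R = √(0.00761) = 0.0873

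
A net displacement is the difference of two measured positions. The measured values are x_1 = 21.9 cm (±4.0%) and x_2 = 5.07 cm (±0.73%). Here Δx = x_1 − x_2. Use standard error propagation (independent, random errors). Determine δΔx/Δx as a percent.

5.21%

Sums and differences: (δΔx)² = Σ (cᵢ δxᵢ)².
  (δx_1)² = 0.767;  (δx_2)² = 0.00137
δΔx = √(0.769) = 0.877 cm
Δx = 16.8 cm, so δΔx/Δx = 0.877/16.8 = 0.0521.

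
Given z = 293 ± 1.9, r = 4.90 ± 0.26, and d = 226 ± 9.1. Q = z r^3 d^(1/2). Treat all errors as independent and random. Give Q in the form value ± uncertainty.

Since Q is a product/quotient, work with relative uncertainties:
  (1·δz/z)² = (1×0.00648)² = 4.21e-05;  (3·δr/r)² = (3×0.0531)² = 0.0253;  (½·δd/d)² = (0.5×0.0403)² = 0.000405
δQ/Q = √(0.0258) = 0.161
Q = 5.18e+05, so δQ = 0.161 × 5.18e+05 = 83200.

(5.18 ± 0.832) × 10^5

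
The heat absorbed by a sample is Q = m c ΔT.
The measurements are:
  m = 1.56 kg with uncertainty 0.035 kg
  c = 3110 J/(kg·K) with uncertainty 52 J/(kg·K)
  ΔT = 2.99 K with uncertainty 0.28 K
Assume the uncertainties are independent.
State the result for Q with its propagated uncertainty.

Each factor contributes (exponent × relative error)² to (δQ/Q)²:
  (1·δm/m)² = (1×0.0224)² = 0.000503;  (1·δc/c)² = (1×0.0167)² = 0.000280;  (1·δΔT/ΔT)² = (1×0.0936)² = 0.00877
δQ/Q = √(0.00955) = 0.0977
Q = 14500 J, so δQ = 0.0977 × 14500 = 1420 J.

14500 ± 1420 J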